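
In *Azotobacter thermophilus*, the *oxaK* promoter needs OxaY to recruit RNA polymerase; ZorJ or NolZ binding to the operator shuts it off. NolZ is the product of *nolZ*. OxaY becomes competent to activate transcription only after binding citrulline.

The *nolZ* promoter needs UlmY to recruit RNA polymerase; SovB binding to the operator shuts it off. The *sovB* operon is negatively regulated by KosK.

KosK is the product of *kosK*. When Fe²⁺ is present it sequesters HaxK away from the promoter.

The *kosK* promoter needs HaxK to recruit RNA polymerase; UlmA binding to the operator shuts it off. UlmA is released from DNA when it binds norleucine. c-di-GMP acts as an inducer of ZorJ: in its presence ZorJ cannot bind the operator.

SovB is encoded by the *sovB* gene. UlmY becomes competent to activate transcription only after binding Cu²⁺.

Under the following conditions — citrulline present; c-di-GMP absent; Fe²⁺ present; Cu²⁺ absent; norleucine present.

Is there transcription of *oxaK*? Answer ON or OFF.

OFF

c-di-GMP is absent, so ZorJ is active.
Citrulline is present, so OxaY is active.
Cu²⁺ is absent, so UlmY is inactive.
Fe²⁺ is present, so HaxK is inactive.
Norleucine is present, so UlmA is inactive.
Required activator HaxK is absent, so *kosK* is not transcribed.
So KosK is not produced.
With no repressor bound, *sovB* is transcribed.
So SovB is produced and active.
With repressor SovB bound, *nolZ* is not transcribed.
So NolZ is not produced.
With repressor ZorJ bound, *oxaK* is not transcribed.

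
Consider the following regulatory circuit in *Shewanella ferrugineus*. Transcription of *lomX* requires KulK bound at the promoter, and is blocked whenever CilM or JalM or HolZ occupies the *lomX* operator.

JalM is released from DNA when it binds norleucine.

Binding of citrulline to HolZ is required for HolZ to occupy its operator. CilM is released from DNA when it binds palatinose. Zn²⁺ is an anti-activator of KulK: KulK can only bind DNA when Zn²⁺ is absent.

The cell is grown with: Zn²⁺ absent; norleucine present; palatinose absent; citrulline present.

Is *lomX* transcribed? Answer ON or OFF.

Palatinose is absent, so CilM is active.
Zn²⁺ is absent, so KulK is active.
Norleucine is present, so JalM is inactive.
Citrulline is present, so HolZ is active.
With repressor CilM bound, *lomX* is not transcribed.

OFF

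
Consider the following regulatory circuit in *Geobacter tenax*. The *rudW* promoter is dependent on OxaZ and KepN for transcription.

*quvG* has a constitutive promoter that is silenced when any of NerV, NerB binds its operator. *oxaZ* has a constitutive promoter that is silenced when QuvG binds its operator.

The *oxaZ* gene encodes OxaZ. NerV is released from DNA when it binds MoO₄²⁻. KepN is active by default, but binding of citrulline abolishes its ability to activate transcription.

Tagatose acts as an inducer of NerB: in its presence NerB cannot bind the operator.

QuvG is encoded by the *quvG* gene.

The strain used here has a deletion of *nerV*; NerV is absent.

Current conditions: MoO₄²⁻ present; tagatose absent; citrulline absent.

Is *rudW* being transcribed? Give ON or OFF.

ON

NerV is non-functional in this strain, so it has no effect.
Tagatose is absent, so NerB is active.
With repressor NerB bound, *quvG* is not transcribed.
So QuvG is not produced.
With no repressor bound, *oxaZ* is transcribed.
So OxaZ is produced and active.
Citrulline is absent, so KepN is active.
No repressor is bound and OxaZ and KepN are active, so *rudW* is transcribed.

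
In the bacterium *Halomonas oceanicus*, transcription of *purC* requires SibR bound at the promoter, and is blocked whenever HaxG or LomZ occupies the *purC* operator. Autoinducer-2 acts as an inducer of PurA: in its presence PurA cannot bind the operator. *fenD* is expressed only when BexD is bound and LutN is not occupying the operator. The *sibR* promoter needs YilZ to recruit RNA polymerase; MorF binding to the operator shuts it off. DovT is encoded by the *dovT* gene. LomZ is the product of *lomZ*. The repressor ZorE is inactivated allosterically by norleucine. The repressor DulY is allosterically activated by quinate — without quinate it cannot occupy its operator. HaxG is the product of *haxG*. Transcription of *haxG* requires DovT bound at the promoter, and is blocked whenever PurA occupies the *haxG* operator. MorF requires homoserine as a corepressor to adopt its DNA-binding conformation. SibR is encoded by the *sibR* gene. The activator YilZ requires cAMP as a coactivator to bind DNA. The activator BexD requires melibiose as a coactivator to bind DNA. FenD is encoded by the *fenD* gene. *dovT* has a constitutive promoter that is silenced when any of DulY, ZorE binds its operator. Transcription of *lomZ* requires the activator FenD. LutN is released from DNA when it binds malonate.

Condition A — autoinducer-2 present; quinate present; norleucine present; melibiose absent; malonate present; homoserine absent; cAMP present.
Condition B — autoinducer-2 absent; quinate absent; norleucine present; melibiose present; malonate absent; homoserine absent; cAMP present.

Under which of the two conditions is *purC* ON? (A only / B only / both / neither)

both

Condition A:
Autoinducer-2 is present, so PurA is inactive.
Quinate is present, so DulY is active.
Norleucine is present, so ZorE is inactive.
With repressor DulY bound, *dovT* is not transcribed.
So DovT is not produced.
Required activator DovT is absent, so *haxG* is not transcribed.
So HaxG is not produced.
Melibiose is absent, so BexD is inactive.
Malonate is present, so LutN is inactive.
Required activator BexD is absent, so *fenD* is not transcribed.
So FenD is not produced.
Required activator FenD is absent, so *lomZ* is not transcribed.
So LomZ is not produced.
Homoserine is absent, so MorF is inactive.
cAMP is present, so YilZ is active.
No repressor is bound and YilZ is active, so *sibR* is transcribed.
So SibR is produced and active.
No repressor is bound and SibR is active, so *purC* is transcribed.
→ *purC* is ON in A.
Condition B:
Autoinducer-2 is absent, so PurA is active.
Quinate is absent, so DulY is inactive.
Norleucine is present, so ZorE is inactive.
With no repressor bound, *dovT* is transcribed.
So DovT is produced and active.
With repressor PurA bound, *haxG* is not transcribed.
So HaxG is not produced.
Melibiose is present, so BexD is active.
Malonate is absent, so LutN is active.
With repressor LutN bound, *fenD* is not transcribed.
So FenD is not produced.
Required activator FenD is absent, so *lomZ* is not transcribed.
So LomZ is not produced.
Homoserine is absent, so MorF is inactive.
cAMP is present, so YilZ is active.
No repressor is bound and YilZ is active, so *sibR* is transcribed.
So SibR is produced and active.
No repressor is bound and SibR is active, so *purC* is transcribed.
→ *purC* is ON in B.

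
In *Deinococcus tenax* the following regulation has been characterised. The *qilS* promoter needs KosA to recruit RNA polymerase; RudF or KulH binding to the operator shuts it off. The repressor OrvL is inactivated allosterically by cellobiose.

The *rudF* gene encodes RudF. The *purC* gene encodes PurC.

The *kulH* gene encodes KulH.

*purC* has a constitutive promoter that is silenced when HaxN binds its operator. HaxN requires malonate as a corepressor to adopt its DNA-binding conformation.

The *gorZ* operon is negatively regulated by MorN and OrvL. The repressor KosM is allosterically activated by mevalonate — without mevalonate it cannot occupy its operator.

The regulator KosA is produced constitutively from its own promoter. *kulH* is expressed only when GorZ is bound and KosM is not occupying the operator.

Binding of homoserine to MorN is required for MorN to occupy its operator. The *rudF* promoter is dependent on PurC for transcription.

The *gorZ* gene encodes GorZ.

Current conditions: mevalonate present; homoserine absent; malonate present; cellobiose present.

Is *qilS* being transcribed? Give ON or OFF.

Malonate is present, so HaxN is active.
With repressor HaxN bound, *purC* is not transcribed.
So PurC is not produced.
Required activator PurC is absent, so *rudF* is not transcribed.
So RudF is not produced.
KosA is produced constitutively and is active.
Homoserine is absent, so MorN is inactive.
Cellobiose is present, so OrvL is inactive.
With no repressor bound, *gorZ* is transcribed.
So GorZ is produced and active.
Mevalonate is present, so KosM is active.
With repressor KosM bound, *kulH* is not transcribed.
So KulH is not produced.
No repressor is bound and KosA is active, so *qilS* is transcribed.

ON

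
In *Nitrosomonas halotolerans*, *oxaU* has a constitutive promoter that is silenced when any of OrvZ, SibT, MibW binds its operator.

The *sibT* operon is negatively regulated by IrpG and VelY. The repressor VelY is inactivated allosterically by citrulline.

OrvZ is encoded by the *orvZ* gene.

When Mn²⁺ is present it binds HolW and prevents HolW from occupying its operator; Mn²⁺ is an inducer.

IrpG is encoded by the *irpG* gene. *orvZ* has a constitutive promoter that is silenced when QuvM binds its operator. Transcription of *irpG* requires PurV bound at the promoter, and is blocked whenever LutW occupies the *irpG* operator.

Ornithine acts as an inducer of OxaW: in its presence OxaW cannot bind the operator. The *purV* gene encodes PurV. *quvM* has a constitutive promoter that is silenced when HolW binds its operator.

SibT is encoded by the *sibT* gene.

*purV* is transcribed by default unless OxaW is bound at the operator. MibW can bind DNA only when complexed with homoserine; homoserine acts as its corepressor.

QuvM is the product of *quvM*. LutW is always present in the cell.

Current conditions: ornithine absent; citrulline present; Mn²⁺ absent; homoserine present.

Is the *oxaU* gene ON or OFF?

Mn²⁺ is absent, so HolW is active.
With repressor HolW bound, *quvM* is not transcribed.
So QuvM is not produced.
With no repressor bound, *orvZ* is transcribed.
So OrvZ is produced and active.
LutW is produced constitutively and is active.
Ornithine is absent, so OxaW is active.
With repressor OxaW bound, *purV* is not transcribed.
So PurV is not produced.
With repressor LutW bound, *irpG* is not transcribed.
So IrpG is not produced.
Citrulline is present, so VelY is inactive.
With no repressor bound, *sibT* is transcribed.
So SibT is produced and active.
Homoserine is present, so MibW is active.
With repressor OrvZ bound, *oxaU* is not transcribed.

OFF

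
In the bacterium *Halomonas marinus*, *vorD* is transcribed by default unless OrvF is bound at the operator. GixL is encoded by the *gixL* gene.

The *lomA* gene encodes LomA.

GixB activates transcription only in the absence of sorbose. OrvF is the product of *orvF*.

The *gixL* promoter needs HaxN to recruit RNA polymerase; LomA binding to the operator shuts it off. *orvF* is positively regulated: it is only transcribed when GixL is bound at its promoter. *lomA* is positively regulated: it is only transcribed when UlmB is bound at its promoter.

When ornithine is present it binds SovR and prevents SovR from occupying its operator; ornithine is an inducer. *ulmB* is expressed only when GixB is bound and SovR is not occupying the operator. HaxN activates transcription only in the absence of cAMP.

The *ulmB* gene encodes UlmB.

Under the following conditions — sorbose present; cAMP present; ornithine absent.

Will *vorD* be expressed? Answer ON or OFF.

ON

Ornithine is absent, so SovR is active.
Sorbose is present, so GixB is inactive.
With repressor SovR bound, *ulmB* is not transcribed.
So UlmB is not produced.
Required activator UlmB is absent, so *lomA* is not transcribed.
So LomA is not produced.
cAMP is present, so HaxN is inactive.
Required activator HaxN is absent, so *gixL* is not transcribed.
So GixL is not produced.
Required activator GixL is absent, so *orvF* is not transcribed.
So OrvF is not produced.
With no repressor bound, *vorD* is transcribed.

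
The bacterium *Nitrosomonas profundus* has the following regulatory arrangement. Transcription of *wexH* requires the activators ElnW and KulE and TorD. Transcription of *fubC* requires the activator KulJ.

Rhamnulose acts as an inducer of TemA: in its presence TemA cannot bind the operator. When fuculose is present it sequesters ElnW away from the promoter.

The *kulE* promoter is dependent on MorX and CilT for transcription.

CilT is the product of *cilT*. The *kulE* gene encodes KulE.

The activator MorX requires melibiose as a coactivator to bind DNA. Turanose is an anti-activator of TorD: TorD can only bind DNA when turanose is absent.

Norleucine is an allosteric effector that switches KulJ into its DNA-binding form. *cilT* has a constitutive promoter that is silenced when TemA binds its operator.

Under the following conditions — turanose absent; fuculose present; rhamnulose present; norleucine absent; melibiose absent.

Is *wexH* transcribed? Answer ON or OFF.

OFF

Fuculose is present, so ElnW is inactive.
Melibiose is absent, so MorX is inactive.
Rhamnulose is present, so TemA is inactive.
With no repressor bound, *cilT* is transcribed.
So CilT is produced and active.
Required activator MorX is absent, so *kulE* is not transcribed.
So KulE is not produced.
Turanose is absent, so TorD is active.
Required activator ElnW is absent, so *wexH* is not transcribed.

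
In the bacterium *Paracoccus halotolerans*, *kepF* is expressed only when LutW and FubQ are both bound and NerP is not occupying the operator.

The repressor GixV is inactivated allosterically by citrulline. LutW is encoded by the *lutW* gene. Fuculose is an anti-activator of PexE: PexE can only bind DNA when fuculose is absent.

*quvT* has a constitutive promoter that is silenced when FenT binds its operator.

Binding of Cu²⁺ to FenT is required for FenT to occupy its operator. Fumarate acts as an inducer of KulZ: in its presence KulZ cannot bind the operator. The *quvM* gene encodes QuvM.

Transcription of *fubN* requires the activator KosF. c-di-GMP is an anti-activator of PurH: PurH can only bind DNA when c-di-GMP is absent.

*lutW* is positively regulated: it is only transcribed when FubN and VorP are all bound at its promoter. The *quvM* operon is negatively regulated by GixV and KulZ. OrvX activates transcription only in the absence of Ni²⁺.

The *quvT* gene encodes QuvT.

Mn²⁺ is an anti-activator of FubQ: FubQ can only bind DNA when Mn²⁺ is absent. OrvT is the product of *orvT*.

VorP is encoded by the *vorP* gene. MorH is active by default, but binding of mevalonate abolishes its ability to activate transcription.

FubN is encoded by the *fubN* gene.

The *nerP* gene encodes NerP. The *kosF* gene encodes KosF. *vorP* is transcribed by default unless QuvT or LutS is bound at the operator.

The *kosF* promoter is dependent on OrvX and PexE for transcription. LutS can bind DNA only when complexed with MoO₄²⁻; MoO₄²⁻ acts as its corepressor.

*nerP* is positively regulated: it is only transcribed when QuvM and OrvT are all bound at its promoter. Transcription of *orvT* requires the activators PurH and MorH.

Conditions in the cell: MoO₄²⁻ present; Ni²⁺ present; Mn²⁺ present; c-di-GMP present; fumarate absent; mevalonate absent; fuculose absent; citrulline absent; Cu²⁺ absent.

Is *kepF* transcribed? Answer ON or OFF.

Ni²⁺ is present, so OrvX is inactive.
Fuculose is absent, so PexE is active.
Required activator OrvX is absent, so *kosF* is not transcribed.
So KosF is not produced.
Required activator KosF is absent, so *fubN* is not transcribed.
So FubN is not produced.
Cu²⁺ is absent, so FenT is inactive.
With no repressor bound, *quvT* is transcribed.
So QuvT is produced and active.
MoO₄²⁻ is present, so LutS is active.
With repressor QuvT bound, *vorP* is not transcribed.
So VorP is not produced.
Required activator FubN is absent, so *lutW* is not transcribed.
So LutW is not produced.
Citrulline is absent, so GixV is active.
Fumarate is absent, so KulZ is active.
With repressor GixV bound, *quvM* is not transcribed.
So QuvM is not produced.
c-di-GMP is present, so PurH is inactive.
Mevalonate is absent, so MorH is active.
Required activator PurH is absent, so *orvT* is not transcribed.
So OrvT is not produced.
Required activator QuvM is absent, so *nerP* is not transcribed.
So NerP is not produced.
Mn²⁺ is present, so FubQ is inactive.
Required activator LutW is absent, so *kepF* is not transcribed.

OFF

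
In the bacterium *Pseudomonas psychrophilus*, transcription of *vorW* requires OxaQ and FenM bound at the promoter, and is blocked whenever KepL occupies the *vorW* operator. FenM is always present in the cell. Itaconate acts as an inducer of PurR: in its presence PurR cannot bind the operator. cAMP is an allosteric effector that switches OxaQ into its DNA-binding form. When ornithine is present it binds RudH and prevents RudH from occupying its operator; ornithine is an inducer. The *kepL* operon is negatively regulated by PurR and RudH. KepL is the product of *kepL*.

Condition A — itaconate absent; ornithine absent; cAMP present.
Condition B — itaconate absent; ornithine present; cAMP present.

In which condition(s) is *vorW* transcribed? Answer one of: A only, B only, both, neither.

both

Condition A:
Itaconate is absent, so PurR is active.
Ornithine is absent, so RudH is active.
With repressor PurR bound, *kepL* is not transcribed.
So KepL is not produced.
cAMP is present, so OxaQ is active.
FenM is produced constitutively and is active.
No repressor is bound and OxaQ and FenM are active, so *vorW* is transcribed.
→ *vorW* is ON in A.
Condition B:
Itaconate is absent, so PurR is active.
Ornithine is present, so RudH is inactive.
With repressor PurR bound, *kepL* is not transcribed.
So KepL is not produced.
cAMP is present, so OxaQ is active.
FenM is produced constitutively and is active.
No repressor is bound and OxaQ and FenM are active, so *vorW* is transcribed.
→ *vorW* is ON in B.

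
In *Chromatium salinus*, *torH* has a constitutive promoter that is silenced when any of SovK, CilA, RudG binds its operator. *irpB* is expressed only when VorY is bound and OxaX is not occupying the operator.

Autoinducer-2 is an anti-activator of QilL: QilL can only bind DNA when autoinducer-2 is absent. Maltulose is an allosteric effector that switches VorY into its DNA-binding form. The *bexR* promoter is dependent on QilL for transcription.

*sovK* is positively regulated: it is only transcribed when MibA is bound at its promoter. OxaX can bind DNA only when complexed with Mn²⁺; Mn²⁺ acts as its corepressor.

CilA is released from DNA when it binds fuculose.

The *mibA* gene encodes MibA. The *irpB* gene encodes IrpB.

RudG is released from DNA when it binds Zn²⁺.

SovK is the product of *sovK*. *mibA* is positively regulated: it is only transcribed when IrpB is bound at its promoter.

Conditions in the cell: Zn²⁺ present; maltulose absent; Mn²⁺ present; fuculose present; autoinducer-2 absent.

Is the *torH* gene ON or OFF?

ON

Maltulose is absent, so VorY is inactive.
Mn²⁺ is present, so OxaX is active.
With repressor OxaX bound, *irpB* is not transcribed.
So IrpB is not produced.
Required activator IrpB is absent, so *mibA* is not transcribed.
So MibA is not produced.
Required activator MibA is absent, so *sovK* is not transcribed.
So SovK is not produced.
Fuculose is present, so CilA is inactive.
Zn²⁺ is present, so RudG is inactive.
With no repressor bound, *torH* is transcribed.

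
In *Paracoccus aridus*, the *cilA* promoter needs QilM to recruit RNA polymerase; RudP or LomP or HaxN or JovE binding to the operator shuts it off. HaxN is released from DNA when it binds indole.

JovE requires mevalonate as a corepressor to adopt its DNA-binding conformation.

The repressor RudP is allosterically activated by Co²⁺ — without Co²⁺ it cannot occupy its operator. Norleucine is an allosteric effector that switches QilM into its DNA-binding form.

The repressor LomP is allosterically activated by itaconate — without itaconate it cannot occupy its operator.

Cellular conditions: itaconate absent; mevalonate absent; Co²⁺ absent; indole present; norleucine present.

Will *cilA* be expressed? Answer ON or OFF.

Co²⁺ is absent, so RudP is inactive.
Norleucine is present, so QilM is active.
Itaconate is absent, so LomP is inactive.
Indole is present, so HaxN is inactive.
Mevalonate is absent, so JovE is inactive.
No repressor is bound and QilM is active, so *cilA* is transcribed.

ON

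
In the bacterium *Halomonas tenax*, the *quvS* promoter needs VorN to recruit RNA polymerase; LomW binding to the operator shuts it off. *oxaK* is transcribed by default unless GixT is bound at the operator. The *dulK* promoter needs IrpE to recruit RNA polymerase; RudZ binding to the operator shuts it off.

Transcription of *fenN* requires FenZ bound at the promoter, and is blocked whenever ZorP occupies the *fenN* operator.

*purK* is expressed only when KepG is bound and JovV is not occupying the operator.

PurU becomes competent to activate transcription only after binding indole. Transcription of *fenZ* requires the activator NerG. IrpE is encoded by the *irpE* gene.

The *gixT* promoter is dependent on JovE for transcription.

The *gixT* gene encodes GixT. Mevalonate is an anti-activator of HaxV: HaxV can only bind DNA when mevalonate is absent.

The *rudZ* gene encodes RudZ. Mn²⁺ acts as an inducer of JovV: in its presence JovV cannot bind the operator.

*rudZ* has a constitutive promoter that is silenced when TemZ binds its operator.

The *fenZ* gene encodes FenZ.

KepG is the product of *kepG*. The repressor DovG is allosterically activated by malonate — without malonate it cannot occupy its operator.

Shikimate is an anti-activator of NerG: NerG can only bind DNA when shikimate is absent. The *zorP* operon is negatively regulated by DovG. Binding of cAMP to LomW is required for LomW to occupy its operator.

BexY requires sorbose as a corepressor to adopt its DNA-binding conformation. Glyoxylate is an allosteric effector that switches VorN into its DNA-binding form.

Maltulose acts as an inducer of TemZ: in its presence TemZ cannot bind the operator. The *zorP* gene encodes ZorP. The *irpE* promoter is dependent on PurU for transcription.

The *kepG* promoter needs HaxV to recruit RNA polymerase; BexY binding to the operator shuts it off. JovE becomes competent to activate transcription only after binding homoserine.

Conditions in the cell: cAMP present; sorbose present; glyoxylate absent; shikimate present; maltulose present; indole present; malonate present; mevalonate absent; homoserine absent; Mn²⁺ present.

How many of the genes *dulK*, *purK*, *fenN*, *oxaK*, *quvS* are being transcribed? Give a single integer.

1

Maltulose is present, so TemZ is inactive.
With no repressor bound, *rudZ* is transcribed.
So RudZ is produced and active.
Indole is present, so PurU is active.
No repressor is bound and PurU is active, so *irpE* is transcribed.
So IrpE is produced and active.
With repressor RudZ bound, *dulK* is not transcribed.
→ *dulK* is OFF.
Mn²⁺ is present, so JovV is inactive.
Mevalonate is absent, so HaxV is active.
Sorbose is present, so BexY is active.
With repressor BexY bound, *kepG* is not transcribed.
So KepG is not produced.
Required activator KepG is absent, so *purK* is not transcribed.
→ *purK* is OFF.
Shikimate is present, so NerG is inactive.
Required activator NerG is absent, so *fenZ* is not transcribed.
So FenZ is not produced.
Malonate is present, so DovG is active.
With repressor DovG bound, *zorP* is not transcribed.
So ZorP is not produced.
Required activator FenZ is absent, so *fenN* is not transcribed.
→ *fenN* is OFF.
Homoserine is absent, so JovE is inactive.
Required activator JovE is absent, so *gixT* is not transcribed.
So GixT is not produced.
With no repressor bound, *oxaK* is transcribed.
→ *oxaK* is ON.
cAMP is present, so LomW is active.
Glyoxylate is absent, so VorN is inactive.
With repressor LomW bound, *quvS* is not transcribed.
→ *quvS* is OFF.
1 of the 5 genes is transcribed.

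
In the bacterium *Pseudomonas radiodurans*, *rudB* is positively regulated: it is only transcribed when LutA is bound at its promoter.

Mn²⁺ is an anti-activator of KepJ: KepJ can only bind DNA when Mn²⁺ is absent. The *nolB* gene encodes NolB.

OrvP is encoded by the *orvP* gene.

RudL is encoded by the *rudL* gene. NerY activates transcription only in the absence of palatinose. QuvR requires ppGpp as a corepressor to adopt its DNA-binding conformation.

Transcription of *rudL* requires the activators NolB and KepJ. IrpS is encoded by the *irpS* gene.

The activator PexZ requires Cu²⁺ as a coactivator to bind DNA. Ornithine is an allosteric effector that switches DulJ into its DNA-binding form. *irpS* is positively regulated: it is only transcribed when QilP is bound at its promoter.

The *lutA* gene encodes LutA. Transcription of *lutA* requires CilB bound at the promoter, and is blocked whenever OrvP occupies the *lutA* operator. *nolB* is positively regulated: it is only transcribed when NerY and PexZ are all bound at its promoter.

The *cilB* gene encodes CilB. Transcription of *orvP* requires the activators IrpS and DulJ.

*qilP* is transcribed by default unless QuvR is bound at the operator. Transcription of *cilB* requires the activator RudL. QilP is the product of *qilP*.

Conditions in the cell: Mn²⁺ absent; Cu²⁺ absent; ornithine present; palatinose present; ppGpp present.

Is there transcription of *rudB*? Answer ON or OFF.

OFF

ppGpp is present, so QuvR is active.
With repressor QuvR bound, *qilP* is not transcribed.
So QilP is not produced.
Required activator QilP is absent, so *irpS* is not transcribed.
So IrpS is not produced.
Ornithine is present, so DulJ is active.
Required activator IrpS is absent, so *orvP* is not transcribed.
So OrvP is not produced.
Palatinose is present, so NerY is inactive.
Cu²⁺ is absent, so PexZ is inactive.
Required activator NerY is absent, so *nolB* is not transcribed.
So NolB is not produced.
Mn²⁺ is absent, so KepJ is active.
Required activator NolB is absent, so *rudL* is not transcribed.
So RudL is not produced.
Required activator RudL is absent, so *cilB* is not transcribed.
So CilB is not produced.
Required activator CilB is absent, so *lutA* is not transcribed.
So LutA is not produced.
Required activator LutA is absent, so *rudB* is not transcribed.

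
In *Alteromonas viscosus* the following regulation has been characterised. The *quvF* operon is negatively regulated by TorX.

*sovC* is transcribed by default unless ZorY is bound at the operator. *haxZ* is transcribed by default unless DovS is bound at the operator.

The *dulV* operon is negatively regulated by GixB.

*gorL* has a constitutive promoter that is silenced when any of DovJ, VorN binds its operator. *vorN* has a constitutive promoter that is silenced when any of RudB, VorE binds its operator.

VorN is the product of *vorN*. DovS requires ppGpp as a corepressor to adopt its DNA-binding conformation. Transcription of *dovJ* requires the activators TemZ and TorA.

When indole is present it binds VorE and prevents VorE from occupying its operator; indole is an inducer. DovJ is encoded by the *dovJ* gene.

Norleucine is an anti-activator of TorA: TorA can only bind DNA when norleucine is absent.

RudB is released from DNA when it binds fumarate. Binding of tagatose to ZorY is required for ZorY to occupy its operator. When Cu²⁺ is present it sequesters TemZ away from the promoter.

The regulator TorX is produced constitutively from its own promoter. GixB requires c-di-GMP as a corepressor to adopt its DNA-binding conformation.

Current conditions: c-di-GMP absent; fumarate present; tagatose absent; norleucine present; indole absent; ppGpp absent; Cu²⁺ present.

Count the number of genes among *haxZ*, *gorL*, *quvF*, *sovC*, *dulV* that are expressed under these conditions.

4

ppGpp is absent, so DovS is inactive.
With no repressor bound, *haxZ* is transcribed.
→ *haxZ* is ON.
Cu²⁺ is present, so TemZ is inactive.
Norleucine is present, so TorA is inactive.
Required activator TemZ is absent, so *dovJ* is not transcribed.
So DovJ is not produced.
Fumarate is present, so RudB is inactive.
Indole is absent, so VorE is active.
With repressor VorE bound, *vorN* is not transcribed.
So VorN is not produced.
With no repressor bound, *gorL* is transcribed.
→ *gorL* is ON.
TorX is produced constitutively and is active.
With repressor TorX bound, *quvF* is not transcribed.
→ *quvF* is OFF.
Tagatose is absent, so ZorY is inactive.
With no repressor bound, *sovC* is transcribed.
→ *sovC* is ON.
c-di-GMP is absent, so GixB is inactive.
With no repressor bound, *dulV* is transcribed.
→ *dulV* is ON.
4 of the 5 genes are transcribed.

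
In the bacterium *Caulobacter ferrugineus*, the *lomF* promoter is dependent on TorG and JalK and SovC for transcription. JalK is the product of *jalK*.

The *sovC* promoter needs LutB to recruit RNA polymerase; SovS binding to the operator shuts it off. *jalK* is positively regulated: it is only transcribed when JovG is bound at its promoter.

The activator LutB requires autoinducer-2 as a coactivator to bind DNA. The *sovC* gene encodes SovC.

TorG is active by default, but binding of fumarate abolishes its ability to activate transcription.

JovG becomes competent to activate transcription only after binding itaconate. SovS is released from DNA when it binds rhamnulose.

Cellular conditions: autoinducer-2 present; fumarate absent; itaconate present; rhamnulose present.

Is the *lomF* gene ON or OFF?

Fumarate is absent, so TorG is active.
Itaconate is present, so JovG is active.
No repressor is bound and JovG is active, so *jalK* is transcribed.
So JalK is produced and active.
Autoinducer-2 is present, so LutB is active.
Rhamnulose is present, so SovS is inactive.
No repressor is bound and LutB is active, so *sovC* is transcribed.
So SovC is produced and active.
No repressor is bound and TorG and JalK and SovC are active, so *lomF* is transcribed.

ON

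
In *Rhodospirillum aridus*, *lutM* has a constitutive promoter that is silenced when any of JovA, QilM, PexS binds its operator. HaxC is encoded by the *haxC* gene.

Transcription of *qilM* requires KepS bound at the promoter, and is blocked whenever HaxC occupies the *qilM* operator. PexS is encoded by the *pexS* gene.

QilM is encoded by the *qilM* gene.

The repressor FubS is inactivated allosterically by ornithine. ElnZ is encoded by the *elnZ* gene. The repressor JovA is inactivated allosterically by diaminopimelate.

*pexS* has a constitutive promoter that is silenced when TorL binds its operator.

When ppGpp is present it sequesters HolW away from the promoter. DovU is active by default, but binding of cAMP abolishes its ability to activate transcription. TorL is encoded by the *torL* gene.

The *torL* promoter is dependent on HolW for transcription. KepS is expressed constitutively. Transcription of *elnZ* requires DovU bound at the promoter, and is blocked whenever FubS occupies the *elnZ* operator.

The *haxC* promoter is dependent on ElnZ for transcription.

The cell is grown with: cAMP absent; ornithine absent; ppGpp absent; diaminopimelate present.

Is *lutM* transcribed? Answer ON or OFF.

OFF

Diaminopimelate is present, so JovA is inactive.
KepS is produced constitutively and is active.
cAMP is absent, so DovU is active.
Ornithine is absent, so FubS is active.
With repressor FubS bound, *elnZ* is not transcribed.
So ElnZ is not produced.
Required activator ElnZ is absent, so *haxC* is not transcribed.
So HaxC is not produced.
No repressor is bound and KepS is active, so *qilM* is transcribed.
So QilM is produced and active.
ppGpp is absent, so HolW is active.
No repressor is bound and HolW is active, so *torL* is transcribed.
So TorL is produced and active.
With repressor TorL bound, *pexS* is not transcribed.
So PexS is not produced.
With repressor QilM bound, *lutM* is not transcribed.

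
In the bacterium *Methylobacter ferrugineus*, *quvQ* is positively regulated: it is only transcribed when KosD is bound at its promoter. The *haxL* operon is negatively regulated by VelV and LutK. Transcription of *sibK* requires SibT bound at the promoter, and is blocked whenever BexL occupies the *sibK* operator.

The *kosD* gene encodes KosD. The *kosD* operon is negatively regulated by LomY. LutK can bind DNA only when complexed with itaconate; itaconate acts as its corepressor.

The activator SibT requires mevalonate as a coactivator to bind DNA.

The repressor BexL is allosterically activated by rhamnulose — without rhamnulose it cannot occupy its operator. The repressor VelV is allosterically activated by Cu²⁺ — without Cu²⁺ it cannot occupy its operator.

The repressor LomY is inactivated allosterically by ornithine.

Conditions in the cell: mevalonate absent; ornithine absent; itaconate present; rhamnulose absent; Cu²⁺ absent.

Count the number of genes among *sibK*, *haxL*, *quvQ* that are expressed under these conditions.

Rhamnulose is absent, so BexL is inactive.
Mevalonate is absent, so SibT is inactive.
Required activator SibT is absent, so *sibK* is not transcribed.
→ *sibK* is OFF.
Cu²⁺ is absent, so VelV is inactive.
Itaconate is present, so LutK is active.
With repressor LutK bound, *haxL* is not transcribed.
→ *haxL* is OFF.
Ornithine is absent, so LomY is active.
With repressor LomY bound, *kosD* is not transcribed.
So KosD is not produced.
Required activator KosD is absent, so *quvQ* is not transcribed.
→ *quvQ* is OFF.
0 of the 3 genes are transcribed.

0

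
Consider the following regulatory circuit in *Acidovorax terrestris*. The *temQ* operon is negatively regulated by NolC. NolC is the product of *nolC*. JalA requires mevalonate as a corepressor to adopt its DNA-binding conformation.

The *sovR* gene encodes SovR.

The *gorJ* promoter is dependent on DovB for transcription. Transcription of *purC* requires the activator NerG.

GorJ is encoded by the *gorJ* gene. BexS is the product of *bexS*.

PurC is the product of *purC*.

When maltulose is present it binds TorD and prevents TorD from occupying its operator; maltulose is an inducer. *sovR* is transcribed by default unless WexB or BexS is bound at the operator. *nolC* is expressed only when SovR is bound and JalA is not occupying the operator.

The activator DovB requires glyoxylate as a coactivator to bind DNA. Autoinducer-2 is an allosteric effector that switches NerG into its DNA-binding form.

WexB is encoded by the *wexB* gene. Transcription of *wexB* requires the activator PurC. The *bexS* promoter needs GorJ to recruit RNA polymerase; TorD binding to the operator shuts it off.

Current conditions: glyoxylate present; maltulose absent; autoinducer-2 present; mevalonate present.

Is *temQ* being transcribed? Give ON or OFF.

ON

Autoinducer-2 is present, so NerG is active.
No repressor is bound and NerG is active, so *purC* is transcribed.
So PurC is produced and active.
No repressor is bound and PurC is active, so *wexB* is transcribed.
So WexB is produced and active.
Glyoxylate is present, so DovB is active.
No repressor is bound and DovB is active, so *gorJ* is transcribed.
So GorJ is produced and active.
Maltulose is absent, so TorD is active.
With repressor TorD bound, *bexS* is not transcribed.
So BexS is not produced.
With repressor WexB bound, *sovR* is not transcribed.
So SovR is not produced.
Mevalonate is present, so JalA is active.
With repressor JalA bound, *nolC* is not transcribed.
So NolC is not produced.
With no repressor bound, *temQ* is transcribed.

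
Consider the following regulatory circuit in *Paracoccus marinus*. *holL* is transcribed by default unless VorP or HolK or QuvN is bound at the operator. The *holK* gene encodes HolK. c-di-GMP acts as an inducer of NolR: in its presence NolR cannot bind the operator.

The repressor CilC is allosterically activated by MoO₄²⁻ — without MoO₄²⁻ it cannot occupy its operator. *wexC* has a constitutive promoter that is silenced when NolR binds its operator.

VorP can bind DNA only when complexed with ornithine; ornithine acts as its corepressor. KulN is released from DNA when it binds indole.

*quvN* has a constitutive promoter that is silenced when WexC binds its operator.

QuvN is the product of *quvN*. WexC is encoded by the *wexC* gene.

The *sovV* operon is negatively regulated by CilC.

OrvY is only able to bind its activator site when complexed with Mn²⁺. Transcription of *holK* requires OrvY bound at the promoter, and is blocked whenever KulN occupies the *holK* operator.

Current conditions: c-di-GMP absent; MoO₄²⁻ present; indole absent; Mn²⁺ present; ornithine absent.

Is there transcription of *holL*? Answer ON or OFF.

OFF

Ornithine is absent, so VorP is inactive.
Mn²⁺ is present, so OrvY is active.
Indole is absent, so KulN is active.
With repressor KulN bound, *holK* is not transcribed.
So HolK is not produced.
c-di-GMP is absent, so NolR is active.
With repressor NolR bound, *wexC* is not transcribed.
So WexC is not produced.
With no repressor bound, *quvN* is transcribed.
So QuvN is produced and active.
With repressor QuvN bound, *holL* is not transcribed.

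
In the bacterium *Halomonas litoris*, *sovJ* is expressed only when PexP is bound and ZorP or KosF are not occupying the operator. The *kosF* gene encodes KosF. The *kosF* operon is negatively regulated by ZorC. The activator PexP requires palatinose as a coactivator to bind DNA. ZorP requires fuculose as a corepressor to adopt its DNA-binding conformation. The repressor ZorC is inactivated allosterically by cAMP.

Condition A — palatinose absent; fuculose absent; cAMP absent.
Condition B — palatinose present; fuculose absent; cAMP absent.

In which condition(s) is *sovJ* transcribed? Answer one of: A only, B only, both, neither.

B only

Condition A:
Palatinose is absent, so PexP is inactive.
Fuculose is absent, so ZorP is inactive.
cAMP is absent, so ZorC is active.
With repressor ZorC bound, *kosF* is not transcribed.
So KosF is not produced.
Required activator PexP is absent, so *sovJ* is not transcribed.
→ *sovJ* is OFF in A.
Condition B:
Palatinose is present, so PexP is active.
Fuculose is absent, so ZorP is inactive.
cAMP is absent, so ZorC is active.
With repressor ZorC bound, *kosF* is not transcribed.
So KosF is not produced.
No repressor is bound and PexP is active, so *sovJ* is transcribed.
→ *sovJ* is ON in B.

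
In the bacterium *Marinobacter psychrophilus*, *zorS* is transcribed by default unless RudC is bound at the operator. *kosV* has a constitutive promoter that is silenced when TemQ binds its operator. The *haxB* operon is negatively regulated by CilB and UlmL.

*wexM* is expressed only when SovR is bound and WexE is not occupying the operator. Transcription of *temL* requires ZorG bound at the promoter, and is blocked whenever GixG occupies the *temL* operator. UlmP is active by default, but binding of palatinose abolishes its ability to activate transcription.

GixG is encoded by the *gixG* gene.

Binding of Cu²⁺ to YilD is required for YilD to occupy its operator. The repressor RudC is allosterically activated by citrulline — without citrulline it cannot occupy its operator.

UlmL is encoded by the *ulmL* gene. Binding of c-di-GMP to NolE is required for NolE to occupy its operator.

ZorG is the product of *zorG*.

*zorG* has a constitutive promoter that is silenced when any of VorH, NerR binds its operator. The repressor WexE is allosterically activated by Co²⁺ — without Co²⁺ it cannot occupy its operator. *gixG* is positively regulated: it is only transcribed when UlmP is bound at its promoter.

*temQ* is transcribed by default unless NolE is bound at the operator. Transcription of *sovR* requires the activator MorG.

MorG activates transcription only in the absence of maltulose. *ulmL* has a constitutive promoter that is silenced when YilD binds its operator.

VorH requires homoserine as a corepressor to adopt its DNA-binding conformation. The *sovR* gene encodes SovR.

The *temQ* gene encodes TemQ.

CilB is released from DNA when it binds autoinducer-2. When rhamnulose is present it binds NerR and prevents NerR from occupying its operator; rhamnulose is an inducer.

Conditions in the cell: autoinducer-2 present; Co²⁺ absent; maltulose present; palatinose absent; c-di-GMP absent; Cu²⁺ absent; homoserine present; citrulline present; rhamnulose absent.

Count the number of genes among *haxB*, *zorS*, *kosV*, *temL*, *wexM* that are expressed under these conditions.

Autoinducer-2 is present, so CilB is inactive.
Cu²⁺ is absent, so YilD is inactive.
With no repressor bound, *ulmL* is transcribed.
So UlmL is produced and active.
With repressor UlmL bound, *haxB* is not transcribed.
→ *haxB* is OFF.
Citrulline is present, so RudC is active.
With repressor RudC bound, *zorS* is not transcribed.
→ *zorS* is OFF.
c-di-GMP is absent, so NolE is inactive.
With no repressor bound, *temQ* is transcribed.
So TemQ is produced and active.
With repressor TemQ bound, *kosV* is not transcribed.
→ *kosV* is OFF.
Homoserine is present, so VorH is active.
Rhamnulose is absent, so NerR is active.
With repressor VorH bound, *zorG* is not transcribed.
So ZorG is not produced.
Palatinose is absent, so UlmP is active.
No repressor is bound and UlmP is active, so *gixG* is transcribed.
So GixG is produced and active.
With repressor GixG bound, *temL* is not transcribed.
→ *temL* is OFF.
Co²⁺ is absent, so WexE is inactive.
Maltulose is present, so MorG is inactive.
Required activator MorG is absent, so *sovR* is not transcribed.
So SovR is not produced.
Required activator SovR is absent, so *wexM* is not transcribed.
→ *wexM* is OFF.
0 of the 5 genes are transcribed.

0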